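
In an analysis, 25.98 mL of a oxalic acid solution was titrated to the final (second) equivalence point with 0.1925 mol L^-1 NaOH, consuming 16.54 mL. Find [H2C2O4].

0.0613 M

n(NaOH) = 0.1925 x 0.01654 = 0.003184 mol.
At the final (second) equivalence point, 2 mol OH^- react per mol H2C2O4, so n(H2C2O4) = 0.003184 / 2 = 0.001592 mol.
[H2C2O4] = 0.001592 / 0.02598 L = 0.0613 M.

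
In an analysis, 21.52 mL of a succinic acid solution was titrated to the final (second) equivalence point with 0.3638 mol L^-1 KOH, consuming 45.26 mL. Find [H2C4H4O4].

0.383 M

n(KOH) = 0.3638 x 0.04526 = 0.01647 mol.
At the final (second) equivalence point, 2 mol OH^- react per mol H2C4H4O4, so n(H2C4H4O4) = 0.01647 / 2 = 0.008233 mol.
[H2C4H4O4] = 0.008233 / 0.02152 L = 0.383 M.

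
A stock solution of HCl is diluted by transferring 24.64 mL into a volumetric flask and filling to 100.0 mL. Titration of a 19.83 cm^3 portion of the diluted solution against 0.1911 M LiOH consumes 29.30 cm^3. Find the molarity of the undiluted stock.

1.15 M

n(LiOH) = 0.1911 x 0.02930 = 0.005599 mol.
n(HCl) in the aliquot = 0.005599 mol.
[diluted HCl] = 0.005599 / 0.01983 = 0.2824 M.
Dilution factor = 100.0/24.64 = 4.058, so [stock] = 0.2824 x 4.058 = 1.15 M.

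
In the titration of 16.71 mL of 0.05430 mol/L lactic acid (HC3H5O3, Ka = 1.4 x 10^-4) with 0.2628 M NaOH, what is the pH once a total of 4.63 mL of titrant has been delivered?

n(acid) = 0.05430 x 0.01671 = 0.0009074 mol; n(NaOH) added = 0.2628 x 0.004630 = 0.001217 mol.
Base is in excess by 0.001217 - 0.0009074 = 0.0003094 mol in a total volume of 0.02134 L.
[OH^-] = 0.0003094/0.02134 = 0.01450 M, so pOH = 1.84 and pH = 14.00 - 1.84 = 12.16.

12.16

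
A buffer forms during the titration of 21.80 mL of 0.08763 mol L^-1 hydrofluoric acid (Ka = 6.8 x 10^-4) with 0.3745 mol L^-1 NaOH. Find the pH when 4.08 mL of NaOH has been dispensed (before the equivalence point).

3.77

Initial n(HF) = 0.08763 x 0.02180 = 0.001910 mol.
n(NaOH) added = 0.3745 x 0.004080 = 0.001528 mol, converting that many moles of HF to F-.
Remaining n(HF) = 0.0003824 mol; n(F-) = 0.001528 mol.
By Henderson-Hasselbalch, pH = pKa + log([A^-]/[HA]) = 3.17 + log(0.001528/0.0003824) = 3.17 + (+0.60) = 3.77.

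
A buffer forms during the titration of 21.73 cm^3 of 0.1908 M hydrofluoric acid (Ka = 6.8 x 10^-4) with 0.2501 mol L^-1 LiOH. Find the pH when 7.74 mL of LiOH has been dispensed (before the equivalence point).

3.11

Initial n(HF) = 0.1908 x 0.02173 = 0.004146 mol.
n(LiOH) added = 0.2501 x 0.007740 = 0.001936 mol, converting that many moles of HF to F-.
Remaining n(HF) = 0.002210 mol; n(F-) = 0.001936 mol.
By Henderson-Hasselbalch, pH = pKa + log([A^-]/[HA]) = 3.17 + log(0.001936/0.002210) = 3.17 + (-0.06) = 3.11.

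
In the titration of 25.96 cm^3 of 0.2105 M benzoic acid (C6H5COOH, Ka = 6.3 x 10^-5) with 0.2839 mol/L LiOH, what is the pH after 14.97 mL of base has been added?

Initial n(C6H5COOH) = 0.2105 x 0.02596 = 0.005465 mol.
n(LiOH) added = 0.2839 x 0.01497 = 0.004250 mol, converting that many moles of C6H5COOH to C6H5COO-.
Remaining n(C6H5COOH) = 0.001215 mol; n(C6H5COO-) = 0.004250 mol.
By Henderson-Hasselbalch, pH = pKa + log([A^-]/[HA]) = 4.20 + log(0.004250/0.001215) = 4.20 + (+0.54) = 4.74.

4.74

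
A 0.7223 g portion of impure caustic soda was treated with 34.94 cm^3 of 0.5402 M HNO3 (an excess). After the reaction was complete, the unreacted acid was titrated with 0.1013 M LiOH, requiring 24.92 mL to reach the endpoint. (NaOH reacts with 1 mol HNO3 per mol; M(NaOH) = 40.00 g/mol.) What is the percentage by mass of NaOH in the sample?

90.5%

Total n(HNO3) added = 0.5402 x 0.03494 = 0.01887 mol.
n(LiOH) used = 0.1013 x 0.02492 = 0.002524 mol, which equals the excess n(HNO3).
So n(HNO3) consumed by the sample = 0.01887 - 0.002524 = 0.01635 mol.
n(NaOH) = 0.01635 / 1 = 0.01635 mol.
mass NaOH = 0.01635 x 40.00 = 0.6540 g, so %NaOH = 0.6540/0.7223 x 100 = 90.5%.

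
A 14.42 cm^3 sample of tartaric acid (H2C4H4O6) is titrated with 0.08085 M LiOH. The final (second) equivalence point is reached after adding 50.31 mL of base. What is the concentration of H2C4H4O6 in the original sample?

n(LiOH) = 0.08085 x 0.05031 = 0.004068 mol.
At the final (second) equivalence point, 2 mol OH^- react per mol H2C4H4O6, so n(H2C4H4O6) = 0.004068 / 2 = 0.002034 mol.
[H2C4H4O6] = 0.002034 / 0.01442 L = 0.141 M.

0.141 M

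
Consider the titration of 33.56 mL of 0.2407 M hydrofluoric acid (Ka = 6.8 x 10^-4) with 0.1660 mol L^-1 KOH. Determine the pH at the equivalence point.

n(HF) = 0.2407 x 0.03356 = 0.008078 mol; V(KOH) at equivalence = 0.008078/0.1660 = 0.04866 L.
At equivalence all the acid is converted to F-; total volume = 0.03356 + 0.04866 = 0.08222 L, so [F-] = 0.008078/0.08222 = 0.09824 M.
Kb = Kw/Ka = 1.0e-14 / 6.8 x 10^-4 = 1.47e-11.
[OH^-] = sqrt(Kb x [F-]) = sqrt(1.47e-11 x 0.09824) = 1.20e-6 M.
pOH = 5.92, so pH = 14.00 - 5.92 = 8.08.

8.08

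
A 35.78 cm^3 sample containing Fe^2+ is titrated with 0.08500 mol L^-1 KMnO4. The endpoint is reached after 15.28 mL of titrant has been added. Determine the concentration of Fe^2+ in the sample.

0.181 M

n(KMnO4) = 0.08500 x 0.01528 = 0.001299 mol.
From the balanced equation, 1 mol KMnO4 reacts with 5 mol Fe^2+, so n(Fe^2+) = 0.001299 x 5/1 = 0.006494 mol.
[Fe^2+] = 0.006494 / 0.03578 L = 0.181 M.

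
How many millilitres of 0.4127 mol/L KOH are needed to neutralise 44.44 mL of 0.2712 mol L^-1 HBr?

n(HBr) = 0.2712 mol/L x 0.04444 L = 0.01205 mol.
At equivalence n(KOH) = n(HBr) = 0.01205 mol.
V(KOH) = 0.01205 / 0.4127 = 0.02920 L = 29.2 mL.

29.2 mL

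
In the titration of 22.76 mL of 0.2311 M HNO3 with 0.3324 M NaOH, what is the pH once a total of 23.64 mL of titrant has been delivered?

n(acid) = 0.2311 x 0.02276 = 0.005260 mol; n(NaOH) added = 0.3324 x 0.02364 = 0.007858 mol.
Base is in excess by 0.007858 - 0.005260 = 0.002598 mol in a total volume of 0.04640 L.
[OH^-] = 0.002598/0.04640 = 0.05599 M, so pOH = 1.25 and pH = 14.00 - 1.25 = 12.75.

12.75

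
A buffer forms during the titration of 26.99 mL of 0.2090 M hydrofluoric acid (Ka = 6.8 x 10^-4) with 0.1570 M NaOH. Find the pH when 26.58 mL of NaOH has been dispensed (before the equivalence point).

Initial n(HF) = 0.2090 x 0.02699 = 0.005641 mol.
n(NaOH) added = 0.1570 x 0.02658 = 0.004173 mol, converting that many moles of HF to F-.
Remaining n(HF) = 0.001468 mol; n(F-) = 0.004173 mol.
By Henderson-Hasselbalch, pH = pKa + log([A^-]/[HA]) = 3.17 + log(0.004173/0.001468) = 3.17 + (+0.45) = 3.62.

3.62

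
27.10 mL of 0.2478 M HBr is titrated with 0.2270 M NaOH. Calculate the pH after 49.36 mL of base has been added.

12.77

n(acid) = 0.2478 x 0.02710 = 0.006715 mol; n(NaOH) added = 0.2270 x 0.04936 = 0.01120 mol.
Base is in excess by 0.01120 - 0.006715 = 0.004489 mol in a total volume of 0.07646 L.
[OH^-] = 0.004489/0.07646 = 0.05871 M, so pOH = 1.23 and pH = 14.00 - 1.23 = 12.77.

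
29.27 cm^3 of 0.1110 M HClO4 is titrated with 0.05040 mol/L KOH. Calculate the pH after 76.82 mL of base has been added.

n(acid) = 0.1110 x 0.02927 = 0.003249 mol; n(KOH) added = 0.05040 x 0.07682 = 0.003872 mol.
Base is in excess by 0.003872 - 0.003249 = 0.0006228 mol in a total volume of 0.1061 L.
[OH^-] = 0.0006228/0.1061 = 0.005870 M, so pOH = 2.23 and pH = 14.00 - 2.23 = 11.77.

11.77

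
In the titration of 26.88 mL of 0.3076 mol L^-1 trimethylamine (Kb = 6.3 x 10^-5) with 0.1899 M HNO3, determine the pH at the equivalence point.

5.36

n((CH3)3N) = 0.3076 x 0.02688 = 0.008268 mol; V(HNO3) at equivalence = 0.008268/0.1899 = 0.04354 L.
At equivalence the base is fully converted to (CH3)3NH+; total volume = 0.07042 L, so [(CH3)3NH+] = 0.008268/0.07042 = 0.1174 M.
Ka((CH3)3NH+) = Kw/Kb = 1.0e-14 / 6.3 x 10^-5 = 1.59e-10.
[H^+] = sqrt(Ka x [(CH3)3NH+]) = sqrt(1.59e-10 x 0.1174) = 4.32e-6 M.
pH = -log(4.32e-6) = 5.36.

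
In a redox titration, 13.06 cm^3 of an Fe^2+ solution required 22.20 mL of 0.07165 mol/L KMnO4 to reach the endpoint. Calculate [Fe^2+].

0.609 M

n(KMnO4) = 0.07165 x 0.02220 = 0.001591 mol.
From the balanced equation, 1 mol KMnO4 reacts with 5 mol Fe^2+, so n(Fe^2+) = 0.001591 x 5/1 = 0.007953 mol.
[Fe^2+] = 0.007953 / 0.01306 L = 0.609 M.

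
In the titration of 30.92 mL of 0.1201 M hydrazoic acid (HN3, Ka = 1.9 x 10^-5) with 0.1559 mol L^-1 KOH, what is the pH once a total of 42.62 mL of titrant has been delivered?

12.60

n(acid) = 0.1201 x 0.03092 = 0.003713 mol; n(KOH) added = 0.1559 x 0.04262 = 0.006644 mol.
Base is in excess by 0.006644 - 0.003713 = 0.002931 mol in a total volume of 0.07354 L.
[OH^-] = 0.002931/0.07354 = 0.03986 M, so pOH = 1.40 and pH = 14.00 - 1.40 = 12.60.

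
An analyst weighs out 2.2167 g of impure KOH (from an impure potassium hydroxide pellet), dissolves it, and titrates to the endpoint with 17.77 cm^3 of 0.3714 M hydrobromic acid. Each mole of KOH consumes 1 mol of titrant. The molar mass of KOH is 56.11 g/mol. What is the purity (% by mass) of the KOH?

16.7%

n(HBr) = 0.3714 x 0.01777 = 0.006600 mol.
n(KOH) = 0.006600 / 1 = 0.006600 mol.
mass of KOH = 0.006600 x 56.11 = 0.3703 g.
% purity = 0.3703 / 2.2167 x 100 = 16.7%.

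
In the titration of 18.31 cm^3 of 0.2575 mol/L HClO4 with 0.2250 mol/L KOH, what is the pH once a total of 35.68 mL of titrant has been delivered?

12.79

n(acid) = 0.2575 x 0.01831 = 0.004715 mol; n(KOH) added = 0.2250 x 0.03568 = 0.008028 mol.
Base is in excess by 0.008028 - 0.004715 = 0.003313 mol in a total volume of 0.05399 L.
[OH^-] = 0.003313/0.05399 = 0.06137 M, so pOH = 1.21 and pH = 14.00 - 1.21 = 12.79.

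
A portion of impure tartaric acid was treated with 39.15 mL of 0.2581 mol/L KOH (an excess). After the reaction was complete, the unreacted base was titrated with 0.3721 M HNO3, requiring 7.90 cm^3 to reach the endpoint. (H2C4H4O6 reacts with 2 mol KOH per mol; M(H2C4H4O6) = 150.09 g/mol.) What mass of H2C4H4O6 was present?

0.538 g

Total n(KOH) added = 0.2581 x 0.03915 = 0.01010 mol.
n(HNO3) used = 0.3721 x 0.007900 = 0.002940 mol, which equals the excess n(KOH).
So n(KOH) consumed by the sample = 0.01010 - 0.002940 = 0.007165 mol.
n(H2C4H4O6) = 0.007165 / 2 = 0.003583 mol.
mass = 0.003583 mol x 150.09 g/mol = 0.538 g.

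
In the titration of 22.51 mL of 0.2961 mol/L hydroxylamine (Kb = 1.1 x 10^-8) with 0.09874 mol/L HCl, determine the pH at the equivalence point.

3.59

n(NH2OH) = 0.2961 x 0.02251 = 0.006665 mol; V(HCl) at equivalence = 0.006665/0.09874 = 0.06750 L.
At equivalence the base is fully converted to NH3OH+; total volume = 0.09001 L, so [NH3OH+] = 0.006665/0.09001 = 0.07405 M.
Ka(NH3OH+) = Kw/Kb = 1.0e-14 / 1.1 x 10^-8 = 9.09e-7.
[H^+] = sqrt(Ka x [NH3OH+]) = sqrt(9.09e-7 x 0.07405) = 0.000259 M.
pH = -log(0.000259) = 3.59.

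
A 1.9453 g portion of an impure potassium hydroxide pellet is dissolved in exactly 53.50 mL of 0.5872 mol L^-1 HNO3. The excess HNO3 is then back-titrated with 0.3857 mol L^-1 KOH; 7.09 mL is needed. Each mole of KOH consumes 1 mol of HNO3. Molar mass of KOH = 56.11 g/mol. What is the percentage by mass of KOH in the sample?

82.7%

Total n(HNO3) added = 0.5872 x 0.05350 = 0.03142 mol.
n(KOH) used = 0.3857 x 0.007090 = 0.002735 mol, which equals the excess n(HNO3).
So n(HNO3) consumed by the sample = 0.03142 - 0.002735 = 0.02868 mol.
n(KOH) = 0.02868 / 1 = 0.02868 mol.
mass KOH = 0.02868 x 56.11 = 1.609 g, so %KOH = 1.609/1.9453 x 100 = 82.7%.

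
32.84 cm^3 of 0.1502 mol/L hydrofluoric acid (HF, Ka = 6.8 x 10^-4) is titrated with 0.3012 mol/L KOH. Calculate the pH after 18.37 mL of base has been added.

n(acid) = 0.1502 x 0.03284 = 0.004933 mol; n(KOH) added = 0.3012 x 0.01837 = 0.005533 mol.
Base is in excess by 0.005533 - 0.004933 = 0.0006005 mol in a total volume of 0.05121 L.
[OH^-] = 0.0006005/0.05121 = 0.01173 M, so pOH = 1.93 and pH = 14.00 - 1.93 = 12.07.

12.07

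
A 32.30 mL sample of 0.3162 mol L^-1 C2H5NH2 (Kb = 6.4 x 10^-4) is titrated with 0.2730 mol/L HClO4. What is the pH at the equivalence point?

5.82

n(C2H5NH2) = 0.3162 x 0.03230 = 0.01021 mol; V(HClO4) at equivalence = 0.01021/0.2730 = 0.03741 L.
At equivalence the base is fully converted to C2H5NH3+; total volume = 0.06971 L, so [C2H5NH3+] = 0.01021/0.06971 = 0.1465 M.
Ka(C2H5NH3+) = Kw/Kb = 1.0e-14 / 6.4 x 10^-4 = 1.56e-11.
[H^+] = sqrt(Ka x [C2H5NH3+]) = sqrt(1.56e-11 x 0.1465) = 1.51e-6 M.
pH = -log(1.51e-6) = 5.82.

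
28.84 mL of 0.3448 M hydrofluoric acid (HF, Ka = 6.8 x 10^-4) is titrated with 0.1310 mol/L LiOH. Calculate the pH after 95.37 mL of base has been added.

12.31

n(acid) = 0.3448 x 0.02884 = 0.009944 mol; n(LiOH) added = 0.1310 x 0.09537 = 0.01249 mol.
Base is in excess by 0.01249 - 0.009944 = 0.002549 mol in a total volume of 0.1242 L.
[OH^-] = 0.002549/0.1242 = 0.02053 M, so pOH = 1.69 and pH = 14.00 - 1.69 = 12.31.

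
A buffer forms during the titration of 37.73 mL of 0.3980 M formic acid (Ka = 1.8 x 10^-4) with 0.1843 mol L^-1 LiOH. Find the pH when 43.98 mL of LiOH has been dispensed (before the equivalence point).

Initial n(HCOOH) = 0.3980 x 0.03773 = 0.01502 mol.
n(LiOH) added = 0.1843 x 0.04398 = 0.008106 mol, converting that many moles of HCOOH to HCOO-.
Remaining n(HCOOH) = 0.006911 mol; n(HCOO-) = 0.008106 mol.
By Henderson-Hasselbalch, pH = pKa + log([A^-]/[HA]) = 3.74 + log(0.008106/0.006911) = 3.74 + (+0.07) = 3.81.

3.81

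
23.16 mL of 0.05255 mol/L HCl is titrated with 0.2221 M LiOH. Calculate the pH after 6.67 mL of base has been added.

n(acid) = 0.05255 x 0.02316 = 0.001217 mol; n(LiOH) added = 0.2221 x 0.006670 = 0.001481 mol.
Base is in excess by 0.001481 - 0.001217 = 0.0002643 mol in a total volume of 0.02983 L.
[OH^-] = 0.0002643/0.02983 = 0.008862 M, so pOH = 2.05 and pH = 14.00 - 2.05 = 11.95.

11.95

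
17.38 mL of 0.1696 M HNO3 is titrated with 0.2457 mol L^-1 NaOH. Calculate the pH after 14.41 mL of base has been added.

12.27

n(acid) = 0.1696 x 0.01738 = 0.002948 mol; n(NaOH) added = 0.2457 x 0.01441 = 0.003541 mol.
Base is in excess by 0.003541 - 0.002948 = 0.0005929 mol in a total volume of 0.03179 L.
[OH^-] = 0.0005929/0.03179 = 0.01865 M, so pOH = 1.73 and pH = 14.00 - 1.73 = 12.27.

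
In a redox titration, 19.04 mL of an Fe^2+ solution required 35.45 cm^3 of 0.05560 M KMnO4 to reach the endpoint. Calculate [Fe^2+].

0.518 M

n(KMnO4) = 0.05560 x 0.03545 = 0.001971 mol.
From the balanced equation, 1 mol KMnO4 reacts with 5 mol Fe^2+, so n(Fe^2+) = 0.001971 x 5/1 = 0.009855 mol.
[Fe^2+] = 0.009855 / 0.01904 L = 0.518 M.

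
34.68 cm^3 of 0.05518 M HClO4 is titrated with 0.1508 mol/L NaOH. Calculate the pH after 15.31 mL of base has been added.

11.90

n(acid) = 0.05518 x 0.03468 = 0.001914 mol; n(NaOH) added = 0.1508 x 0.01531 = 0.002309 mol.
Base is in excess by 0.002309 - 0.001914 = 0.0003951 mol in a total volume of 0.04999 L.
[OH^-] = 0.0003951/0.04999 = 0.007904 M, so pOH = 2.10 and pH = 14.00 - 2.10 = 11.90.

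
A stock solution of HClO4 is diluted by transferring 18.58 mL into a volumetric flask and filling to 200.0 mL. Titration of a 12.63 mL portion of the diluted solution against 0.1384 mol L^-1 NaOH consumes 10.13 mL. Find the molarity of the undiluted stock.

n(NaOH) = 0.1384 x 0.01013 = 0.001402 mol.
n(HClO4) in the aliquot = 0.001402 mol.
[diluted HClO4] = 0.001402 / 0.01263 = 0.1110 M.
Dilution factor = 200.0/18.58 = 10.76, so [stock] = 0.1110 x 10.76 = 1.19 M.

1.19 M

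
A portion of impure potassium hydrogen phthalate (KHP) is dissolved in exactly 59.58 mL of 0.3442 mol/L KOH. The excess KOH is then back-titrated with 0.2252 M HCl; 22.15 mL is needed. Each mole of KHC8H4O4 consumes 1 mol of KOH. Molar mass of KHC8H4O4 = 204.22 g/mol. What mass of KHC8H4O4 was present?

Total n(KOH) added = 0.3442 x 0.05958 = 0.02051 mol.
n(HCl) used = 0.2252 x 0.02215 = 0.004988 mol, which equals the excess n(KOH).
So n(KOH) consumed by the sample = 0.02051 - 0.004988 = 0.01552 mol.
n(KHC8H4O4) = 0.01552 / 1 = 0.01552 mol.
mass = 0.01552 mol x 204.22 g/mol = 3.17 g.

3.17 g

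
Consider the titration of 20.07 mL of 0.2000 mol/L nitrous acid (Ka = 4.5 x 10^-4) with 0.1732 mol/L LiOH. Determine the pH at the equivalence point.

8.16

n(HNO2) = 0.2000 x 0.02007 = 0.004014 mol; V(LiOH) at equivalence = 0.004014/0.1732 = 0.02318 L.
At equivalence all the acid is converted to NO2-; total volume = 0.02007 + 0.02318 = 0.04325 L, so [NO2-] = 0.004014/0.04325 = 0.09282 M.
Kb = Kw/Ka = 1.0e-14 / 4.5 x 10^-4 = 2.22e-11.
[OH^-] = sqrt(Kb x [NO2-]) = sqrt(2.22e-11 x 0.09282) = 1.44e-6 M.
pOH = 5.84, so pH = 14.00 - 5.84 = 8.16.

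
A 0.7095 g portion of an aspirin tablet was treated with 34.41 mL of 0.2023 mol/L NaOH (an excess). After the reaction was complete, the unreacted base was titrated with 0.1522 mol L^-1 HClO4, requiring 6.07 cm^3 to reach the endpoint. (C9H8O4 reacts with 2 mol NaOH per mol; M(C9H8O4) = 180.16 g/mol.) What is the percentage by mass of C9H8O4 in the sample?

76.7%

Total n(NaOH) added = 0.2023 x 0.03441 = 0.006961 mol.
n(HClO4) used = 0.1522 x 0.006070 = 0.0009239 mol, which equals the excess n(NaOH).
So n(NaOH) consumed by the sample = 0.006961 - 0.0009239 = 0.006037 mol.
n(C9H8O4) = 0.006037 / 2 = 0.003019 mol.
mass C9H8O4 = 0.003019 x 180.16 = 0.5438 g, so %C9H8O4 = 0.5438/0.7095 x 100 = 76.7%.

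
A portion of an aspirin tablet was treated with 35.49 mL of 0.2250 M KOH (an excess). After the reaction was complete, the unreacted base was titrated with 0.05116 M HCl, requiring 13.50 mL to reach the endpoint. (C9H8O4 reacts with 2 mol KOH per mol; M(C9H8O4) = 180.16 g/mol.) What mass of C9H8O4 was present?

0.657 g

Total n(KOH) added = 0.2250 x 0.03549 = 0.007985 mol.
n(HCl) used = 0.05116 x 0.01350 = 0.0006907 mol, which equals the excess n(KOH).
So n(KOH) consumed by the sample = 0.007985 - 0.0006907 = 0.007295 mol.
n(C9H8O4) = 0.007295 / 2 = 0.003647 mol.
mass = 0.003647 mol x 180.16 g/mol = 0.657 g.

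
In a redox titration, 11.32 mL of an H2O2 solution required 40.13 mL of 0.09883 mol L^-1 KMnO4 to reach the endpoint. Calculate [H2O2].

0.876 M

n(KMnO4) = 0.09883 x 0.04013 = 0.003966 mol.
From the balanced equation, 2 mol KMnO4 reacts with 5 mol H2O2, so n(H2O2) = 0.003966 x 5/2 = 0.009915 mol.
[H2O2] = 0.009915 / 0.01132 L = 0.876 M.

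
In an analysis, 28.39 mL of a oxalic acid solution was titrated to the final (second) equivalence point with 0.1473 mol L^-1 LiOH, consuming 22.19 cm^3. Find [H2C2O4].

n(LiOH) = 0.1473 x 0.02219 = 0.003269 mol.
At the final (second) equivalence point, 2 mol OH^- react per mol H2C2O4, so n(H2C2O4) = 0.003269 / 2 = 0.001634 mol.
[H2C2O4] = 0.001634 / 0.02839 L = 0.0576 M.

0.0576 M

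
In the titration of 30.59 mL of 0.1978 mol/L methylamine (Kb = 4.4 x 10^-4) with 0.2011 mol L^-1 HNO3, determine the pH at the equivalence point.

5.82

n(CH3NH2) = 0.1978 x 0.03059 = 0.006051 mol; V(HNO3) at equivalence = 0.006051/0.2011 = 0.03009 L.
At equivalence the base is fully converted to CH3NH3+; total volume = 0.06068 L, so [CH3NH3+] = 0.006051/0.06068 = 0.09972 M.
Ka(CH3NH3+) = Kw/Kb = 1.0e-14 / 4.4 x 10^-4 = 2.27e-11.
[H^+] = sqrt(Ka x [CH3NH3+]) = sqrt(2.27e-11 x 0.09972) = 1.51e-6 M.
pH = -log(1.51e-6) = 5.82.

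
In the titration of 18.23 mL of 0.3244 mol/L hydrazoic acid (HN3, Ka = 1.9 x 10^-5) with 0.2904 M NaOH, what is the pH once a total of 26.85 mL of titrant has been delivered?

12.62

n(acid) = 0.3244 x 0.01823 = 0.005914 mol; n(NaOH) added = 0.2904 x 0.02685 = 0.007797 mol.
Base is in excess by 0.007797 - 0.005914 = 0.001883 mol in a total volume of 0.04508 L.
[OH^-] = 0.001883/0.04508 = 0.04178 M, so pOH = 1.38 and pH = 14.00 - 1.38 = 12.62.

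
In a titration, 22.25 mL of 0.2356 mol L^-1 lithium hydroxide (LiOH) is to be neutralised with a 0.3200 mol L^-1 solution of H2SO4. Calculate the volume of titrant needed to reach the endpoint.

8.19 mL

n(LiOH) = 0.2356 mol/L x 0.02225 L = 0.005242 mol.
The neutralisation is 2 LiOH : 1 H2SO4, so n(H2SO4) = 0.005242 x 1/2 = 0.002621 mol.
V(H2SO4) = 0.002621 / 0.3200 = 0.008191 L = 8.19 mL.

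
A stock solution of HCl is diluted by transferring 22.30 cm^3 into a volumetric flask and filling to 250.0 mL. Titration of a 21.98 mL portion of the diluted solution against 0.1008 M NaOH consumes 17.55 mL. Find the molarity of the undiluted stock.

n(NaOH) = 0.1008 x 0.01755 = 0.001769 mol.
n(HCl) in the aliquot = 0.001769 mol.
[diluted HCl] = 0.001769 / 0.02198 = 0.08048 M.
Dilution factor = 250.0/22.30 = 11.21, so [stock] = 0.08048 x 11.21 = 0.902 M.

0.902 M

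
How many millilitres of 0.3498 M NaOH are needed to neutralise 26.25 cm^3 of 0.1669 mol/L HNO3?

n(HNO3) = 0.1669 mol/L x 0.02625 L = 0.004381 mol.
At equivalence n(NaOH) = n(HNO3) = 0.004381 mol.
V(NaOH) = 0.004381 / 0.3498 = 0.01252 L = 12.5 mL.

12.5 mL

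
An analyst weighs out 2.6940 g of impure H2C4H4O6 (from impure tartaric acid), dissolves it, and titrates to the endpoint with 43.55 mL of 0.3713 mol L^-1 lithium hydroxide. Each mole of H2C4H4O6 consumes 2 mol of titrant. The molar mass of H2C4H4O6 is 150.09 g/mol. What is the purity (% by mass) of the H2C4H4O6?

n(LiOH) = 0.3713 x 0.04355 = 0.01617 mol.
n(H2C4H4O6) = 0.01617 / 2 = 0.008085 mol.
mass of H2C4H4O6 = 0.008085 x 150.09 = 1.213 g.
% purity = 1.213 / 2.6940 x 100 = 45.0%.

45.0%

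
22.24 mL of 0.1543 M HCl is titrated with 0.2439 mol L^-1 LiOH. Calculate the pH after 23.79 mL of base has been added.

12.71

n(acid) = 0.1543 x 0.02224 = 0.003432 mol; n(LiOH) added = 0.2439 x 0.02379 = 0.005802 mol.
Base is in excess by 0.005802 - 0.003432 = 0.002371 mol in a total volume of 0.04603 L.
[OH^-] = 0.002371/0.04603 = 0.05150 M, so pOH = 1.29 and pH = 14.00 - 1.29 = 12.71.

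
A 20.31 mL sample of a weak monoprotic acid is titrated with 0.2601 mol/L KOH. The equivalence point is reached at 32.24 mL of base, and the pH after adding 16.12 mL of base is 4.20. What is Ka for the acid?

6.3 x 10^-5

16.12 mL is half of the equivalence volume, so this is the half-equivalence point where [HA] = [A^-].
At half-equivalence pH = pKa, so pKa = 4.20.
Ka = 10^(-4.20) = 6.3 x 10^-5.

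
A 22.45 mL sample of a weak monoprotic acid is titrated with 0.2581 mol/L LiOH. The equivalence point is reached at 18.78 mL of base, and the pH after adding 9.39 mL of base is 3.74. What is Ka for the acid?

9.39 mL is half of the equivalence volume, so this is the half-equivalence point where [HA] = [A^-].
At half-equivalence pH = pKa, so pKa = 3.74.
Ka = 10^(-3.74) = 1.8 x 10^-4.

1.8 x 10^-4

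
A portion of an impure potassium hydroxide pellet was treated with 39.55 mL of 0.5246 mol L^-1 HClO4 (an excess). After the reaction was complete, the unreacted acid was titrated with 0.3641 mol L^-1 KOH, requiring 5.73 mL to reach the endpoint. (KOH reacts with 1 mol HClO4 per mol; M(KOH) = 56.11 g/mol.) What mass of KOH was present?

Total n(HClO4) added = 0.5246 x 0.03955 = 0.02075 mol.
n(KOH) used = 0.3641 x 0.005730 = 0.002086 mol, which equals the excess n(HClO4).
So n(HClO4) consumed by the sample = 0.02075 - 0.002086 = 0.01866 mol.
n(KOH) = 0.01866 / 1 = 0.01866 mol.
mass = 0.01866 mol x 56.11 g/mol = 1.05 g.

1.05 g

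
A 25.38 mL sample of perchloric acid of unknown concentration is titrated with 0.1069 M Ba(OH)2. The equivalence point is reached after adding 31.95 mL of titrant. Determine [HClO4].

0.269 M

n(Ba(OH)2) delivered = 0.1069 x 0.03195 = 0.003415 mol.
The reaction is 2 HClO4 + 1 Ba(OH)2, so n(HClO4) = 0.003415 x 2/1 = 0.006831 mol.
[HClO4] = 0.006831 mol / 0.02538 L = 0.269 M.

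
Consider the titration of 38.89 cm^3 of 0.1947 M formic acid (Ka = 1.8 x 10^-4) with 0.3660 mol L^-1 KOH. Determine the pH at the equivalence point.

n(HCOOH) = 0.1947 x 0.03889 = 0.007572 mol; V(KOH) at equivalence = 0.007572/0.3660 = 0.02069 L.
At equivalence all the acid is converted to HCOO-; total volume = 0.03889 + 0.02069 = 0.05958 L, so [HCOO-] = 0.007572/0.05958 = 0.1271 M.
Kb = Kw/Ka = 1.0e-14 / 1.8 x 10^-4 = 5.56e-11.
[OH^-] = sqrt(Kb x [HCOO-]) = sqrt(5.56e-11 x 0.1271) = 2.66e-6 M.
pOH = 5.58, so pH = 14.00 - 5.58 = 8.42.

8.42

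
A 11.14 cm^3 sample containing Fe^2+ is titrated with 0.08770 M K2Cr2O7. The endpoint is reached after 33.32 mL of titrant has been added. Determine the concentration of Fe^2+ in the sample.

n(K2Cr2O7) = 0.08770 x 0.03332 = 0.002922 mol.
From the balanced equation, 1 mol K2Cr2O7 reacts with 6 mol Fe^2+, so n(Fe^2+) = 0.002922 x 6/1 = 0.01753 mol.
[Fe^2+] = 0.01753 / 0.01114 L = 1.57 M.

1.57 M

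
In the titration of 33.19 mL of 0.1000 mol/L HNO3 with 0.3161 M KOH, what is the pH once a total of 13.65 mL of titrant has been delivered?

12.33

n(acid) = 0.1000 x 0.03319 = 0.003319 mol; n(KOH) added = 0.3161 x 0.01365 = 0.004315 mol.
Base is in excess by 0.004315 - 0.003319 = 0.0009958 mol in a total volume of 0.04684 L.
[OH^-] = 0.0009958/0.04684 = 0.02126 M, so pOH = 1.67 and pH = 14.00 - 1.67 = 12.33.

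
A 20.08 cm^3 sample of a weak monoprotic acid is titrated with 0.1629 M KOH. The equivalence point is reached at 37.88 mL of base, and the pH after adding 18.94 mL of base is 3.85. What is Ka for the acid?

1.4 x 10^-4

18.94 mL is half of the equivalence volume, so this is the half-equivalence point where [HA] = [A^-].
At half-equivalence pH = pKa, so pKa = 3.85.
Ka = 10^(-3.85) = 1.4 x 10^-4.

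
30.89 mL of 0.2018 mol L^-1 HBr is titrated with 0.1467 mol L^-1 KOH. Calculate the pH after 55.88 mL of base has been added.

12.35

n(acid) = 0.2018 x 0.03089 = 0.006234 mol; n(KOH) added = 0.1467 x 0.05588 = 0.008198 mol.
Base is in excess by 0.008198 - 0.006234 = 0.001964 mol in a total volume of 0.08677 L.
[OH^-] = 0.001964/0.08677 = 0.02263 M, so pOH = 1.65 and pH = 14.00 - 1.65 = 12.35.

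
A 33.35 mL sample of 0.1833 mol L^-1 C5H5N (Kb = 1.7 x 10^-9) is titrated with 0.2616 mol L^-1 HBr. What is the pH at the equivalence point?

3.10

n(C5H5N) = 0.1833 x 0.03335 = 0.006113 mol; V(HBr) at equivalence = 0.006113/0.2616 = 0.02337 L.
At equivalence the base is fully converted to C5H5NH+; total volume = 0.05672 L, so [C5H5NH+] = 0.006113/0.05672 = 0.1078 M.
Ka(C5H5NH+) = Kw/Kb = 1.0e-14 / 1.7 x 10^-9 = 5.88e-6.
[H^+] = sqrt(Ka x [C5H5NH+]) = sqrt(5.88e-6 x 0.1078) = 0.000796 M.
pH = -log(0.000796) = 3.10.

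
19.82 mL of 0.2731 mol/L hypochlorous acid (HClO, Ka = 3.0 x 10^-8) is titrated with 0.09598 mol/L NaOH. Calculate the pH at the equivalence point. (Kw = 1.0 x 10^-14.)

n(HClO) = 0.2731 x 0.01982 = 0.005413 mol; V(NaOH) at equivalence = 0.005413/0.09598 = 0.05640 L.
At equivalence all the acid is converted to ClO-; total volume = 0.01982 + 0.05640 = 0.07622 L, so [ClO-] = 0.005413/0.07622 = 0.07102 M.
Kb = Kw/Ka = 1.0e-14 / 3.0 x 10^-8 = 3.33e-7.
[OH^-] = sqrt(Kb x [ClO-]) = sqrt(3.33e-7 x 0.07102) = 0.000154 M.
pOH = 3.81, so pH = 14.00 - 3.81 = 10.19.

10.19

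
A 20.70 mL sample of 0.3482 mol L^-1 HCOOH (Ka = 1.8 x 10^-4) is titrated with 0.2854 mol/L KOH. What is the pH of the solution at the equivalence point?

8.47

n(HCOOH) = 0.3482 x 0.02070 = 0.007208 mol; V(KOH) at equivalence = 0.007208/0.2854 = 0.02525 L.
At equivalence all the acid is converted to HCOO-; total volume = 0.02070 + 0.02525 = 0.04595 L, so [HCOO-] = 0.007208/0.04595 = 0.1568 M.
Kb = Kw/Ka = 1.0e-14 / 1.8 x 10^-4 = 5.56e-11.
[OH^-] = sqrt(Kb x [HCOO-]) = sqrt(5.56e-11 x 0.1568) = 2.95e-6 M.
pOH = 5.53, so pH = 14.00 - 5.53 = 8.47.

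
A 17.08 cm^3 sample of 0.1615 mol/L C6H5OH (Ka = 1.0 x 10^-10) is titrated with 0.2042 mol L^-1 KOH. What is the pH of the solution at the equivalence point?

n(C6H5OH) = 0.1615 x 0.01708 = 0.002758 mol; V(KOH) at equivalence = 0.002758/0.2042 = 0.01351 L.
At equivalence all the acid is converted to C6H5O-; total volume = 0.01708 + 0.01351 = 0.03059 L, so [C6H5O-] = 0.002758/0.03059 = 0.09018 M.
Kb = Kw/Ka = 1.0e-14 / 1.0 x 10^-10 = 0.000100.
[OH^-] = sqrt(Kb x [C6H5O-]) = sqrt(0.000100 x 0.09018) = 0.00300 M.
pOH = 2.52, so pH = 14.00 - 2.52 = 11.48.

11.48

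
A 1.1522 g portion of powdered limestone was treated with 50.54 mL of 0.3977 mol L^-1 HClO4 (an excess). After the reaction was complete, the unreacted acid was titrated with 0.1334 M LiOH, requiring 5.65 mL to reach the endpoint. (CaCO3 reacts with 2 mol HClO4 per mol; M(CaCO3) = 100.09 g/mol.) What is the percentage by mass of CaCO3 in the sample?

84.0%

Total n(HClO4) added = 0.3977 x 0.05054 = 0.02010 mol.
n(LiOH) used = 0.1334 x 0.005650 = 0.0007537 mol, which equals the excess n(HClO4).
So n(HClO4) consumed by the sample = 0.02010 - 0.0007537 = 0.01935 mol.
n(CaCO3) = 0.01935 / 2 = 0.009673 mol.
mass CaCO3 = 0.009673 x 100.09 = 0.9682 g, so %CaCO3 = 0.9682/1.1522 x 100 = 84.0%.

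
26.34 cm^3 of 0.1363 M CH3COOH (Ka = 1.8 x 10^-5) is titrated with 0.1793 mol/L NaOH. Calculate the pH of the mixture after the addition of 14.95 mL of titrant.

Initial n(CH3COOH) = 0.1363 x 0.02634 = 0.003590 mol.
n(NaOH) added = 0.1793 x 0.01495 = 0.002681 mol, converting that many moles of CH3COOH to CH3COO-.
Remaining n(CH3COOH) = 0.0009096 mol; n(CH3COO-) = 0.002681 mol.
By Henderson-Hasselbalch, pH = pKa + log([A^-]/[HA]) = 4.74 + log(0.002681/0.0009096) = 4.74 + (+0.47) = 5.21.

5.21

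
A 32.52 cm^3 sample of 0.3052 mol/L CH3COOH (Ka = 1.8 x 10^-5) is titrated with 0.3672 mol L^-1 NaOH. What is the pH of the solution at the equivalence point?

8.98

n(CH3COOH) = 0.3052 x 0.03252 = 0.009925 mol; V(NaOH) at equivalence = 0.009925/0.3672 = 0.02703 L.
At equivalence all the acid is converted to CH3COO-; total volume = 0.03252 + 0.02703 = 0.05955 L, so [CH3COO-] = 0.009925/0.05955 = 0.1667 M.
Kb = Kw/Ka = 1.0e-14 / 1.8 x 10^-5 = 5.56e-10.
[OH^-] = sqrt(Kb x [CH3COO-]) = sqrt(5.56e-10 x 0.1667) = 9.62e-6 M.
pOH = 5.02, so pH = 14.00 - 5.02 = 8.98.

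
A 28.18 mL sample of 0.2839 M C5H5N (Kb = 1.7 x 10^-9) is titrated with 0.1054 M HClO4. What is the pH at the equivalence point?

n(C5H5N) = 0.2839 x 0.02818 = 0.008000 mol; V(HClO4) at equivalence = 0.008000/0.1054 = 0.07590 L.
At equivalence the base is fully converted to C5H5NH+; total volume = 0.1041 L, so [C5H5NH+] = 0.008000/0.1041 = 0.07686 M.
Ka(C5H5NH+) = Kw/Kb = 1.0e-14 / 1.7 x 10^-9 = 5.88e-6.
[H^+] = sqrt(Ka x [C5H5NH+]) = sqrt(5.88e-6 x 0.07686) = 0.000672 M.
pH = -log(0.000672) = 3.17.

3.17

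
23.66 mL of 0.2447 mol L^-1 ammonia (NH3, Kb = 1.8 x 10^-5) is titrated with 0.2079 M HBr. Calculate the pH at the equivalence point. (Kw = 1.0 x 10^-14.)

n(NH3) = 0.2447 x 0.02366 = 0.005790 mol; V(HBr) at equivalence = 0.005790/0.2079 = 0.02785 L.
At equivalence the base is fully converted to NH4+; total volume = 0.05151 L, so [NH4+] = 0.005790/0.05151 = 0.1124 M.
Ka(NH4+) = Kw/Kb = 1.0e-14 / 1.8 x 10^-5 = 5.56e-10.
[H^+] = sqrt(Ka x [NH4+]) = sqrt(5.56e-10 x 0.1124) = 7.90e-6 M.
pH = -log(7.90e-6) = 5.10.

5.10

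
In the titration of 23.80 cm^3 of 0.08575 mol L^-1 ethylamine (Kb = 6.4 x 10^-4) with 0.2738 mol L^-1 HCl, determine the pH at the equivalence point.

6.00

n(C2H5NH2) = 0.08575 x 0.02380 = 0.002041 mol; V(HCl) at equivalence = 0.002041/0.2738 = 0.007454 L.
At equivalence the base is fully converted to C2H5NH3+; total volume = 0.03125 L, so [C2H5NH3+] = 0.002041/0.03125 = 0.06530 M.
Ka(C2H5NH3+) = Kw/Kb = 1.0e-14 / 6.4 x 10^-4 = 1.56e-11.
[H^+] = sqrt(Ka x [C2H5NH3+]) = sqrt(1.56e-11 x 0.06530) = 1.01e-6 M.
pH = -log(1.01e-6) = 6.00.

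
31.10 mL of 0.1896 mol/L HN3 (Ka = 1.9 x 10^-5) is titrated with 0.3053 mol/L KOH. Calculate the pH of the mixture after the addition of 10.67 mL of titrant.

Initial n(HN3) = 0.1896 x 0.03110 = 0.005897 mol.
n(KOH) added = 0.3053 x 0.01067 = 0.003258 mol, converting that many moles of HN3 to N3-.
Remaining n(HN3) = 0.002639 mol; n(N3-) = 0.003258 mol.
By Henderson-Hasselbalch, pH = pKa + log([A^-]/[HA]) = 4.72 + log(0.003258/0.002639) = 4.72 + (+0.09) = 4.81.

4.81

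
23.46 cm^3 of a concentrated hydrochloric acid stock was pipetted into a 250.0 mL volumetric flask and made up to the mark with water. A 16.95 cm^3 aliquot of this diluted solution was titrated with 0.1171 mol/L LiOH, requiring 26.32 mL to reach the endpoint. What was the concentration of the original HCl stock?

n(LiOH) = 0.1171 x 0.02632 = 0.003082 mol.
n(HCl) in the aliquot = 0.003082 mol.
[diluted HCl] = 0.003082 / 0.01695 = 0.1818 M.
Dilution factor = 250.0/23.46 = 10.66, so [stock] = 0.1818 x 10.66 = 1.94 M.

1.94 M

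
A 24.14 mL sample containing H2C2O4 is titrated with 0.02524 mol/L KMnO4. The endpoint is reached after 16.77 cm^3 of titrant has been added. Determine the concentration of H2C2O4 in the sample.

0.0438 M

n(KMnO4) = 0.02524 x 0.01677 = 0.0004233 mol.
From the balanced equation, 2 mol KMnO4 reacts with 5 mol H2C2O4, so n(H2C2O4) = 0.0004233 x 5/2 = 0.001058 mol.
[H2C2O4] = 0.001058 / 0.02414 L = 0.0438 M.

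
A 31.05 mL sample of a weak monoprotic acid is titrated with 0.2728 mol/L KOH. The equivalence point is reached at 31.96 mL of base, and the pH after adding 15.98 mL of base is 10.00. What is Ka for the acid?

1.0 x 10^-10

15.98 mL is half of the equivalence volume, so this is the half-equivalence point where [HA] = [A^-].
At half-equivalence pH = pKa, so pKa = 10.00.
Ka = 10^(-10.00) = 1.0 x 10^-10.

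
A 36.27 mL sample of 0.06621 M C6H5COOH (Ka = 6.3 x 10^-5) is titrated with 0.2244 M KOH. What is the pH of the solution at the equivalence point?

n(C6H5COOH) = 0.06621 x 0.03627 = 0.002401 mol; V(KOH) at equivalence = 0.002401/0.2244 = 0.01070 L.
At equivalence all the acid is converted to C6H5COO-; total volume = 0.03627 + 0.01070 = 0.04697 L, so [C6H5COO-] = 0.002401/0.04697 = 0.05113 M.
Kb = Kw/Ka = 1.0e-14 / 6.3 x 10^-5 = 1.59e-10.
[OH^-] = sqrt(Kb x [C6H5COO-]) = sqrt(1.59e-10 x 0.05113) = 2.85e-6 M.
pOH = 5.55, so pH = 14.00 - 5.55 = 8.45.

8.45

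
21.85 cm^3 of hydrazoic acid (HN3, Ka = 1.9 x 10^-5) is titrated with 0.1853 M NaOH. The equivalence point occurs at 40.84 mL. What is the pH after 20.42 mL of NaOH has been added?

4.72

20.42 mL is exactly half the equivalence volume (40.84/2), i.e. the half-equivalence point.
There, n(HA) = n(A^-), so pH = pKa = -log(1.9 x 10^-5) = 4.72.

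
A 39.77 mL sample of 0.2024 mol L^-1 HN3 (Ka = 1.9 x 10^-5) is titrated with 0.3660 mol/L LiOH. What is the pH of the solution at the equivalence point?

8.92

n(HN3) = 0.2024 x 0.03977 = 0.008049 mol; V(LiOH) at equivalence = 0.008049/0.3660 = 0.02199 L.
At equivalence all the acid is converted to N3-; total volume = 0.03977 + 0.02199 = 0.06176 L, so [N3-] = 0.008049/0.06176 = 0.1303 M.
Kb = Kw/Ka = 1.0e-14 / 1.9 x 10^-5 = 5.26e-10.
[OH^-] = sqrt(Kb x [N3-]) = sqrt(5.26e-10 x 0.1303) = 8.28e-6 M.
pOH = 5.08, so pH = 14.00 - 5.08 = 8.92.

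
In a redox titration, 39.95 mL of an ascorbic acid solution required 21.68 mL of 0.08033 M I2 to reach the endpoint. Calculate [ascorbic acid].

0.0436 M

n(I2) = 0.08033 x 0.02168 = 0.001742 mol.
From the balanced equation, 1 mol I2 reacts with 1 mol ascorbic acid, so n(ascorbic acid) = 0.001742 x 1/1 = 0.001742 mol.
[ascorbic acid] = 0.001742 / 0.03995 L = 0.0436 M.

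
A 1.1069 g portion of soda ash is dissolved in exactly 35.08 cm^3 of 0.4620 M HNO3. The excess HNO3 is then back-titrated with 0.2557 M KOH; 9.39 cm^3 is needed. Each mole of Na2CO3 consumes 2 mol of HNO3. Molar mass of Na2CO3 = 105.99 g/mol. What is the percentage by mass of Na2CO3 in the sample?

66.1%

Total n(HNO3) added = 0.4620 x 0.03508 = 0.01621 mol.
n(KOH) used = 0.2557 x 0.009390 = 0.002401 mol, which equals the excess n(HNO3).
So n(HNO3) consumed by the sample = 0.01621 - 0.002401 = 0.01381 mol.
n(Na2CO3) = 0.01381 / 2 = 0.006903 mol.
mass Na2CO3 = 0.006903 x 105.99 = 0.7316 g, so %Na2CO3 = 0.7316/1.1069 x 100 = 66.1%.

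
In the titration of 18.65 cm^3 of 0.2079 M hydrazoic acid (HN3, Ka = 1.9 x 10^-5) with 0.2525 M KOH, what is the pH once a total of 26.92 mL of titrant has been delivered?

12.81

n(acid) = 0.2079 x 0.01865 = 0.003877 mol; n(KOH) added = 0.2525 x 0.02692 = 0.006797 mol.
Base is in excess by 0.006797 - 0.003877 = 0.002920 mol in a total volume of 0.04557 L.
[OH^-] = 0.002920/0.04557 = 0.06408 M, so pOH = 1.19 and pH = 14.00 - 1.19 = 12.81.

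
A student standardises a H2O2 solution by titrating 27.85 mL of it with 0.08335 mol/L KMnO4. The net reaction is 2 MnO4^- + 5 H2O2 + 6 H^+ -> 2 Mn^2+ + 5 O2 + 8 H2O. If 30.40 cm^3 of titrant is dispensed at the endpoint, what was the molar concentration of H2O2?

0.227 M

n(KMnO4) = 0.08335 x 0.03040 = 0.002534 mol.
From the balanced equation, 2 mol KMnO4 reacts with 5 mol H2O2, so n(H2O2) = 0.002534 x 5/2 = 0.006335 mol.
[H2O2] = 0.006335 / 0.02785 L = 0.227 M.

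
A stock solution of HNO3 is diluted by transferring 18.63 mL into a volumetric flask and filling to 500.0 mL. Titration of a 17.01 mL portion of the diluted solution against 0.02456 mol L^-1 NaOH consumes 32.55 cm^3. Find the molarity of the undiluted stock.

1.26 M

n(NaOH) = 0.02456 x 0.03255 = 0.0007994 mol.
n(HNO3) in the aliquot = 0.0007994 mol.
[diluted HNO3] = 0.0007994 / 0.01701 = 0.04700 M.
Dilution factor = 500.0/18.63 = 26.84, so [stock] = 0.04700 x 26.84 = 1.26 M.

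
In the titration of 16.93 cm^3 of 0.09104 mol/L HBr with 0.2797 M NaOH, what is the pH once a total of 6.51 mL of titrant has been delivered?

n(acid) = 0.09104 x 0.01693 = 0.001541 mol; n(NaOH) added = 0.2797 x 0.006510 = 0.001821 mol.
Base is in excess by 0.001821 - 0.001541 = 0.0002795 mol in a total volume of 0.02344 L.
[OH^-] = 0.0002795/0.02344 = 0.01193 M, so pOH = 1.92 and pH = 14.00 - 1.92 = 12.08.

12.08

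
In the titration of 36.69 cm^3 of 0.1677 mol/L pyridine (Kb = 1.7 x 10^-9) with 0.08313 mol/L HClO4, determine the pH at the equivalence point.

n(C5H5N) = 0.1677 x 0.03669 = 0.006153 mol; V(HClO4) at equivalence = 0.006153/0.08313 = 0.07402 L.
At equivalence the base is fully converted to C5H5NH+; total volume = 0.1107 L, so [C5H5NH+] = 0.006153/0.1107 = 0.05558 M.
Ka(C5H5NH+) = Kw/Kb = 1.0e-14 / 1.7 x 10^-9 = 5.88e-6.
[H^+] = sqrt(Ka x [C5H5NH+]) = sqrt(5.88e-6 x 0.05558) = 0.000572 M.
pH = -log(0.000572) = 3.24.

3.24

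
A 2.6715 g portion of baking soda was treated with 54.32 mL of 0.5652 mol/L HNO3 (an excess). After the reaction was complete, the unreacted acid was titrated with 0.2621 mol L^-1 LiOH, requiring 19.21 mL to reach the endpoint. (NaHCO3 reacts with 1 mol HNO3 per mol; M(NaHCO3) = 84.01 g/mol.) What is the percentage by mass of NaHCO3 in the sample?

80.7%

Total n(HNO3) added = 0.5652 x 0.05432 = 0.03070 mol.
n(LiOH) used = 0.2621 x 0.01921 = 0.005035 mol, which equals the excess n(HNO3).
So n(HNO3) consumed by the sample = 0.03070 - 0.005035 = 0.02567 mol.
n(NaHCO3) = 0.02567 / 1 = 0.02567 mol.
mass NaHCO3 = 0.02567 x 84.01 = 2.156 g, so %NaHCO3 = 2.156/2.6715 x 100 = 80.7%.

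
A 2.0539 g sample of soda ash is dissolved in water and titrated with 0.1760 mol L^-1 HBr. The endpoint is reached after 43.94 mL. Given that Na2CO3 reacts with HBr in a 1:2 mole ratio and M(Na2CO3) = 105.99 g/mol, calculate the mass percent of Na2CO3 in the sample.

n(HBr) = 0.1760 x 0.04394 = 0.007733 mol.
n(Na2CO3) = 0.007733 / 2 = 0.003867 mol.
mass of Na2CO3 = 0.003867 x 105.99 = 0.4098 g.
% purity = 0.4098 / 2.0539 x 100 = 20.0%.

20.0%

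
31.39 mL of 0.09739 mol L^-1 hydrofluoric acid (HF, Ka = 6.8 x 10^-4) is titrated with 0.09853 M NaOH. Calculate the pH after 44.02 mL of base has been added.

12.23

n(acid) = 0.09739 x 0.03139 = 0.003057 mol; n(NaOH) added = 0.09853 x 0.04402 = 0.004337 mol.
Base is in excess by 0.004337 - 0.003057 = 0.001280 mol in a total volume of 0.07541 L.
[OH^-] = 0.001280/0.07541 = 0.01698 M, so pOH = 1.77 and pH = 14.00 - 1.77 = 12.23.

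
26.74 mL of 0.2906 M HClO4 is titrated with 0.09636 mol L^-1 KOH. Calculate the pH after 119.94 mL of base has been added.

12.41

n(acid) = 0.2906 x 0.02674 = 0.007771 mol; n(KOH) added = 0.09636 x 0.1199 = 0.01156 mol.
Base is in excess by 0.01156 - 0.007771 = 0.003787 mol in a total volume of 0.1467 L.
[OH^-] = 0.003787/0.1467 = 0.02582 M, so pOH = 1.59 and pH = 14.00 - 1.59 = 12.41.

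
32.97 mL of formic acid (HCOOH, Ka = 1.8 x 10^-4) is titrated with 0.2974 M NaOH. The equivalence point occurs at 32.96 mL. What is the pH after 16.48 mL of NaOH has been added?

3.74

16.48 mL is exactly half the equivalence volume (32.96/2), i.e. the half-equivalence point.
There, n(HA) = n(A^-), so pH = pKa = -log(1.8 x 10^-4) = 3.74.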